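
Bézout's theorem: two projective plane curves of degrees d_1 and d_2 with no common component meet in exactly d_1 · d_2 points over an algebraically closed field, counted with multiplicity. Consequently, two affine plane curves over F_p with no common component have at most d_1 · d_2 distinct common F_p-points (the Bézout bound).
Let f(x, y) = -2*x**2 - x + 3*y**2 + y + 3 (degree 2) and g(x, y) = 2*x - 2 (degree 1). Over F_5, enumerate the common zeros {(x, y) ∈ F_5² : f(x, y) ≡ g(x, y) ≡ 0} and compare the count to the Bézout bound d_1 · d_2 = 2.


Common zeros: {(1, 0), (1, 3)}; count = 2; Bézout bound = 2.

deg(f) = 2, deg(g) = 1, so Bézout bound = 2.
Scan x ∈ F_5. For each x, list the y ∈ F_5 with f(x, y) ≡ 0 and those with g(x, y) ≡ 0 (mod 5); the common zeros in that column are the intersection.
  x = 0: f ≡ 0 at y ∈ {4}; g ≡ 0 at y ∈ ∅; common: ∅.
  x = 1: f ≡ 0 at y ∈ {0, 3}; g ≡ 0 at y ∈ {0, 1, 2, 3, 4}; common: {0, 3}.
  x = 2: f ≡ 0 at y ∈ {4}; g ≡ 0 at y ∈ ∅; common: ∅.
  x = 3: f ≡ 0 at y ∈ ∅; g ≡ 0 at y ∈ ∅; common: ∅.
  x = 4: f ≡ 0 at y ∈ ∅; g ≡ 0 at y ∈ ∅; common: ∅.
Collecting: common zeros = {(1, 0), (1, 3)}, so the count is 2.
Comparison with the Bézout bound: 2 ≤ 2 = deg(f)·deg(g), as expected for curves with no common component (the bound is attained).


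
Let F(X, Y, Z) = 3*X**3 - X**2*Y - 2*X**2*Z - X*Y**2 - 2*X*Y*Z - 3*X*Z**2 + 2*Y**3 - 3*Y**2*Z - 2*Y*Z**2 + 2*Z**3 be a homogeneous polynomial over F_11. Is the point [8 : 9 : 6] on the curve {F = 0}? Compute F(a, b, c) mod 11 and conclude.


F(8,9,6) ≡ 9 (mod 11); P is NOT on the curve.

Evaluate F(8, 9, 6) term-by-term (mod 11).
  3*X**3 ↦ 3·512·1·1 = 1536
  -X**2*Y ↦ -1·64·9·1 = -576
  -2*X**2*Z ↦ -2·64·1·6 = -768
  -X*Y**2 ↦ -1·8·81·1 = -648
  -2*X*Y*Z ↦ -2·8·9·6 = -864
  -3*X*Z**2 ↦ -3·8·1·36 = -864
  2*Y**3 ↦ 2·1·729·1 = 1458
  -3*Y**2*Z ↦ -3·1·81·6 = -1458
  -2*Y*Z**2 ↦ -2·1·9·36 = -648
  2*Z**3 ↦ 2·1·1·216 = 432
Sum: F(8, 9, 6) = (1536) + (-576) + (-768) + (-648) + (-864) + (-864) + (1458) + (-1458) + (-648) + (432) = -2400.
Reducing mod 11: -2400 ≡ 9 (mod 11).
Since F(a, b, c) ≡ 9 ≠ 0 (mod 11), P does NOT lie on the curve.


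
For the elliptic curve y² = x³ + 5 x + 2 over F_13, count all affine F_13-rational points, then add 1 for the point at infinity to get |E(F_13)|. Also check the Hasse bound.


Affine points = {(5, 3), (5, 10), (6, 1), (6, 12), (7, 4), (7, 9), (9, 3), (9, 10), (10, 5), (10, 8), (11, 6), (11, 7), (12, 3), (12, 10)}; affine count = 14; |E(F_13)| = 15.

Discriminant check: Δ ∝ 4a³ + 27b² = 4·5³ + 27·2² = 4·125 + 27·4 ≡ 10 (mod 13). Nonzero ⇒ E is nonsingular.
For each x ∈ F_13, compute rhs = x³ + 5·x + 2 mod 13, then count y ∈ F_13 with y² ≡ rhs.
  x = 0: rhs = 2, matching y values: none (0 points).
  x = 1: rhs = 8, matching y values: none (0 points).
  x = 2: rhs = 7, matching y values: none (0 points).
  x = 3: rhs = 5, matching y values: none (0 points).
  x = 4: rhs = 8, matching y values: none (0 points).
  x = 5: rhs = 9, matching y values: 3, 10 (2 points).
  x = 6: rhs = 1, matching y values: 1, 12 (2 points).
  x = 7: rhs = 3, matching y values: 4, 9 (2 points).
  x = 8: rhs = 8, matching y values: none (0 points).
  x = 9: rhs = 9, matching y values: 3, 10 (2 points).
  x = 10: rhs = 12, matching y values: 5, 8 (2 points).
  x = 11: rhs = 10, matching y values: 6, 7 (2 points).
  x = 12: rhs = 9, matching y values: 3, 10 (2 points).
Total affine count: 14.
Full point count |E(F_13)| = 14 + 1 = 15.
Hasse bound: |15 − (13+1)| = |1| = 1 ≤ 2√13 ≈ 7.2111 ✓.


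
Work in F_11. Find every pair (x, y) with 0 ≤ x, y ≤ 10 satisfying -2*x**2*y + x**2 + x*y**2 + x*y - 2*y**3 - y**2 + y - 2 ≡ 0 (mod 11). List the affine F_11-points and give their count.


Affine F_11-points: {(1, 3), (3, 8), (4, 2), (4, 8), (5, 9), (8, 3), (9, 2), (10, 6), (10, 9)}; count = 9.

For each of the 121 pairs (x, y) ∈ F_11², evaluate f(x, y) mod 11. Record the zeros.
  x = 0: [0↦9, 1↦7, 2↦2, 3↦4, 4↦1, 5↦3, 6↦9, 7↦7, 8↦7, 9↦8, 10↦9]  zeros at y ∈ ∅
  x = 1: [0↦10, 1↦8, 2↦5, 3↦0, 4↦3, 5↦2, 6↦7, 7↦6, 8↦9, 9↦4, 10↦1]  zeros at y ∈ {3}
  x = 2: [0↦2, 1↦7, 2↦2, 3↦8, 4↦2, 5↦5, 6↦5, 7↦1, 8↦3, 9↦10, 10↦10]  zeros at y ∈ ∅
  x = 3: [0↦7, 1↦4, 2↦4, 3↦6, 4↦9, 5↦1, 6↦3, 7↦3, 8↦0, 9↦4, 10↦3]  zeros at y ∈ {8}
  x = 4: [0↦3, 1↦10, 2↦0, 3↦5, 4↦2, 5↦1, 6↦1, 7↦1, 8↦0, 9↦8, 10↦2]  zeros at y ∈ {2, 8}
  x = 5: [0↦1, 1↦3, 2↦1, 3↦5, 4↦3, 5↦5, 6↦10, 7↦6, 8↦3, 9↦0, 10↦7]  zeros at y ∈ {9}
  x = 6: [0↦1, 1↦5, 2↦7, 3↦6, 4↦1, 5↦2, 6↦8, 7↦7, 8↦9, 9↦2, 10↦7]  zeros at y ∈ ∅
  x = 7: [0↦3, 1↦5, 2↦7, 3↦8, 4↦7, 5↦3, 6↦6, 7↦4, 8↦7, 9↦3, 10↦2]  zeros at y ∈ ∅
  x = 8: [0↦7, 1↦3, 2↦1, 3↦0, 4↦10, 5↦8, 6↦4, 7↦8, 8↦8, 9↦3, 10↦3]  zeros at y ∈ {3}
  x = 9: [0↦2, 1↦10, 2↦0, 3↦4, 4↦10, 5↦6, 6↦2, 7↦8, 8↦1, 9↦2, 10↦10]  zeros at y ∈ {2}
  x = 10: [0↦10, 1↦4, 2↦4, 3↦9, 4↦7, 5↦8, 6↦0, 7↦4, 8↦8, 9↦0, 10↦1]  zeros at y ∈ {6, 9}
Collecting zeros: affine points = {(1, 3), (3, 8), (4, 2), (4, 8), (5, 9), (8, 3), (9, 2), (10, 6), (10, 9)}.
Total count |C(F_11)_aff| = 9.


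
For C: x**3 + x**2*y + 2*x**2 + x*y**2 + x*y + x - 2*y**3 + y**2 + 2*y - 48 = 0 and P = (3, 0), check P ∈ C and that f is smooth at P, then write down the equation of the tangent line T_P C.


Tangent line at P: 40*x + 14*y - 120 = 0.

Step 1: f(3, 0) = 0, so P lies on C.
Step 2: partial derivatives
  f_x(x, y) = 3*x**2 + 2*x*y + 4*x + y**2 + y + 1, f_y(x, y) = x**2 + 2*x*y + x - 6*y**2 + 2*y + 2.
  f_x(P) = 40, f_y(P) = 14 (gradient nonzero, so P is smooth).
Step 3: tangent line at P: 40·(x − 3) + 14·(y − 0) = 0.
Expanding: 40*x + 14*y - 120 = 0.


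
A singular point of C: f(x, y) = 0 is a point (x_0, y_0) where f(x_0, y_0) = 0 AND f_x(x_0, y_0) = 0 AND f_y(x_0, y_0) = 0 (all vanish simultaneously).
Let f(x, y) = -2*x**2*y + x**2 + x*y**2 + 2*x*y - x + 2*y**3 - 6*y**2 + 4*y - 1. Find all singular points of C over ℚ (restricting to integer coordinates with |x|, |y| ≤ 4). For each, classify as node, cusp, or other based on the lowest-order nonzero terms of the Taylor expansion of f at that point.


Singular points: {(1, 1)}; classification: node.

Compute partial derivatives:
  f_x = -4*x*y + 2*x + y**2 + 2*y - 1.
  f_y = -2*x**2 + 2*x*y + 2*x + 6*y**2 - 12*y + 4.
Scan x_0 ∈ {−4, ..., 4}. For each x_0, f_y(x_0, y) is a polynomial in y; find its integer roots y ∈ {−4, ..., 4}, then test f_x and f at those candidates.
  x = -4: f_y(-4, y) = 6*y**2 - 20*y - 36; no integer root y with |y| ≤ 4.
  x = -3: f_y(-3, y) = 6*y**2 - 18*y - 20; no integer root y with |y| ≤ 4.
  x = -2: f_y(-2, y) = 6*y**2 - 16*y - 8; no integer root y with |y| ≤ 4.
  x = -1: f_y(-1, y) = 6*y**2 - 14*y; vanishes at y ∈ {0}. (-1, 0): f_x = -3 ≠ 0.
  x = 0: f_y(0, y) = 6*y**2 - 12*y + 4; no integer root y with |y| ≤ 4.
  x = 1: f_y(1, y) = 6*y**2 - 10*y + 4; vanishes at y ∈ {1}. (1, 1): f_x = 0, f = 0 — SINGULAR.
  x = 2: f_y(2, y) = 6*y**2 - 8*y; vanishes at y ∈ {0}. (2, 0): f_x = 3 ≠ 0.
  x = 3: f_y(3, y) = 6*y**2 - 6*y - 8; no integer root y with |y| ≤ 4.
  x = 4: f_y(4, y) = 6*y**2 - 4*y - 20; no integer root y with |y| ≤ 4.
Only singular point on the grid: (1, 1).
Classify: substitute x = 1 + u, y = 1 + v and expand: f = -2*u**2*v - u**2 + u*v**2 + 2*v**3 + v**2.
No constant or linear terms (consistent with a singular point). Quadratic part: -u**2 + v**2. Cubic part: -2*u**2*v + u*v**2 + 2*v**3.
The quadratic part v**2 - u**2 = (v − u)(v + u) splits into two distinct linear factors, so there are two distinct tangent lines y − 1 = ±(x − 1) — this is a node (ordinary double point).
Classification: node.


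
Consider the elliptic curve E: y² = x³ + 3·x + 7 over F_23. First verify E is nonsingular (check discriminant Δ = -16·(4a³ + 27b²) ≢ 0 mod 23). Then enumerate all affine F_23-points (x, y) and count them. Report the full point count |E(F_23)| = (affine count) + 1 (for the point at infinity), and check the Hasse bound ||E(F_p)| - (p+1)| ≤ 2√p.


Affine points = {(5, 3), (5, 20), (7, 7), (7, 16), (9, 2), (9, 21), (10, 5), (10, 18), (12, 0), (13, 9), (13, 14), (15, 0), (17, 7), (17, 16), (19, 0), (21, 4), (21, 19), (22, 7), (22, 16)}; affine count = 19; |E(F_23)| = 20.

Discriminant check: Δ ∝ 4a³ + 27b² = 4·3³ + 27·7² = 4·27 + 27·49 ≡ 5 (mod 23). Nonzero ⇒ E is nonsingular.
For each x ∈ F_23, compute rhs = x³ + 3·x + 7 mod 23, then count y ∈ F_23 with y² ≡ rhs.
  x = 0: rhs = 7, matching y values: none (0 points).
  x = 1: rhs = 11, matching y values: none (0 points).
  x = 2: rhs = 21, matching y values: none (0 points).
  x = 3: rhs = 20, matching y values: none (0 points).
  x = 4: rhs = 14, matching y values: none (0 points).
  x = 5: rhs = 9, matching y values: 3, 20 (2 points).
  x = 6: rhs = 11, matching y values: none (0 points).
  x = 7: rhs = 3, matching y values: 7, 16 (2 points).
  x = 8: rhs = 14, matching y values: none (0 points).
  x = 9: rhs = 4, matching y values: 2, 21 (2 points).
  x = 10: rhs = 2, matching y values: 5, 18 (2 points).
  x = 11: rhs = 14, matching y values: none (0 points).
  x = 12: rhs = 0, matching y values: 0 (1 points).
  x = 13: rhs = 12, matching y values: 9, 14 (2 points).
  x = 14: rhs = 10, matching y values: none (0 points).
  x = 15: rhs = 0, matching y values: 0 (1 points).
  x = 16: rhs = 11, matching y values: none (0 points).
  x = 17: rhs = 3, matching y values: 7, 16 (2 points).
  x = 18: rhs = 5, matching y values: none (0 points).
  x = 19: rhs = 0, matching y values: 0 (1 points).
  x = 20: rhs = 17, matching y values: none (0 points).
  x = 21: rhs = 16, matching y values: 4, 19 (2 points).
  x = 22: rhs = 3, matching y values: 7, 16 (2 points).
Total affine count: 19.
Full point count |E(F_23)| = 19 + 1 = 20.
Hasse bound: |20 − (23+1)| = |-4| = 4 ≤ 2√23 ≈ 9.5917 ✓.


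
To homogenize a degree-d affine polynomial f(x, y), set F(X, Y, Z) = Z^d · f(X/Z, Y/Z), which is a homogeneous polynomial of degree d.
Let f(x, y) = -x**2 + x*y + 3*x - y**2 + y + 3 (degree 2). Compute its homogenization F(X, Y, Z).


F(X, Y, Z) = -X**2 + X*Y + 3*X*Z - Y**2 + Y*Z + 3*Z**2

deg(f) = 2.
Substitute x = X/Z, y = Y/Z into f, then multiply by Z^2.
  monomial -1·x^2·y^0 ↦ -1·X^2·Y^0·Z^0.
  monomial 1·x^1·y^1 ↦ 1·X^1·Y^1·Z^0.
  monomial 3·x^1·y^0 ↦ 3·X^1·Y^0·Z^1.
  monomial -1·x^0·y^2 ↦ -1·X^0·Y^2·Z^0.
  monomial 1·x^0·y^1 ↦ 1·X^0·Y^1·Z^1.
  monomial 3·x^0·y^0 ↦ 3·X^0·Y^0·Z^2.
Collecting: F(X, Y, Z) = -X**2 + X*Y + 3*X*Z - Y**2 + Y*Z + 3*Z**2.


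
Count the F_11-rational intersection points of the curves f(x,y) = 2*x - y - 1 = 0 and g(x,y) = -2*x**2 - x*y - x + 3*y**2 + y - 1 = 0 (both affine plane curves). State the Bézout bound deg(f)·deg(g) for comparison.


Common zeros: ∅; count = 0; Bézout bound = 2.

deg(f) = 1, deg(g) = 2, so Bézout bound = 2.
Scan x ∈ F_11. For each x, list the y ∈ F_11 with f(x, y) ≡ 0 and those with g(x, y) ≡ 0 (mod 11); the common zeros in that column are the intersection.
  x = 0: f ≡ 0 at y ∈ {10}; g ≡ 0 at y ∈ ∅; common: ∅.
  x = 1: f ≡ 0 at y ∈ {1}; g ≡ 0 at y ∈ {4, 7}; common: ∅.
  x = 2: f ≡ 0 at y ∈ {3}; g ≡ 0 at y ∈ {0, 4}; common: ∅.
  x = 3: f ≡ 0 at y ∈ {5}; g ≡ 0 at y ∈ {0, 8}; common: ∅.
  x = 4: f ≡ 0 at y ∈ {7}; g ≡ 0 at y ∈ ∅; common: ∅.
  x = 5: f ≡ 0 at y ∈ {9}; g ≡ 0 at y ∈ ∅; common: ∅.
  x = 6: f ≡ 0 at y ∈ {0}; g ≡ 0 at y ∈ {2, 7}; common: ∅.
  x = 7: f ≡ 0 at y ∈ {2}; g ≡ 0 at y ∈ ∅; common: ∅.
  x = 8: f ≡ 0 at y ∈ {4}; g ≡ 0 at y ∈ ∅; common: ∅.
  x = 9: f ≡ 0 at y ∈ {6}; g ≡ 0 at y ∈ {2, 8}; common: ∅.
  x = 10: f ≡ 0 at y ∈ {8}; g ≡ 0 at y ∈ ∅; common: ∅.
Collecting: common zeros = ∅, so the count is 0.
Comparison with the Bézout bound: 0 ≤ 2 = deg(f)·deg(g), as expected for curves with no common component (the affine F_11-count falls short of the bound because intersections may lie at infinity, over extension fields, or carry multiplicity).


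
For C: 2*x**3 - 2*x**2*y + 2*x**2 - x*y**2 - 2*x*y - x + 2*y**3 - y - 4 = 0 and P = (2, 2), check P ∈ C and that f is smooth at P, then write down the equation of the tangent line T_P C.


Tangent line at P: 7*x + 3*y - 20 = 0.

Step 1: f(2, 2) = 0, so P lies on C.
Step 2: partial derivatives
  f_x(x, y) = 6*x**2 - 4*x*y + 4*x - y**2 - 2*y - 1, f_y(x, y) = -2*x**2 - 2*x*y - 2*x + 6*y**2 - 1.
  f_x(P) = 7, f_y(P) = 3 (gradient nonzero, so P is smooth).
Step 3: tangent line at P: 7·(x − 2) + 3·(y − 2) = 0.
Expanding: 7*x + 3*y - 20 = 0.


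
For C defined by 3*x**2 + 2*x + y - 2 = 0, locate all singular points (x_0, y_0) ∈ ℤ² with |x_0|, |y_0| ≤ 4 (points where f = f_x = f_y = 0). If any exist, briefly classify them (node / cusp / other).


No singular points in the scanned grid; C is smooth there.

Compute partial derivatives:
  f_x = 6*x + 2.
  f_y = 1.
f_y = 1 is a nonzero constant, so f_y never vanishes: no point (x, y) can satisfy f = f_x = f_y = 0. In particular no (x, y) ∈ {−4, ..., 4}² is singular; the curve is smooth.


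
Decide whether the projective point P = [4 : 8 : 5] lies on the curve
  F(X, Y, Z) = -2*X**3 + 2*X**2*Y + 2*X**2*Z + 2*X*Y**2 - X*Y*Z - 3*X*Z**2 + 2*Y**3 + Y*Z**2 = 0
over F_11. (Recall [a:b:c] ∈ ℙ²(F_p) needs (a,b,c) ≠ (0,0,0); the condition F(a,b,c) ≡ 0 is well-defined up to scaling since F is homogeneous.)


F(4,8,5) ≡ 2 (mod 11); P is NOT on the curve.

Evaluate F(4, 8, 5) term-by-term (mod 11).
  -2*X**3 ↦ -2·64·1·1 = -128
  2*X**2*Y ↦ 2·16·8·1 = 256
  2*X**2*Z ↦ 2·16·1·5 = 160
  2*X*Y**2 ↦ 2·4·64·1 = 512
  -X*Y*Z ↦ -1·4·8·5 = -160
  -3*X*Z**2 ↦ -3·4·1·25 = -300
  2*Y**3 ↦ 2·1·512·1 = 1024
  Y*Z**2 ↦ 1·1·8·25 = 200
Sum: F(4, 8, 5) = (-128) + (256) + (160) + (512) + (-160) + (-300) + (1024) + (200) = 1564.
Reducing mod 11: 1564 ≡ 2 (mod 11).
Since F(a, b, c) ≡ 2 ≠ 0 (mod 11), P does NOT lie on the curve.


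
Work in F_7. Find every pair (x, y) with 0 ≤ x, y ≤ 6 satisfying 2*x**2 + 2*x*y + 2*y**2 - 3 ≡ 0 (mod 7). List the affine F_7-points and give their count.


Affine F_7-points: {(2, 2), (2, 3), (3, 2), (4, 5), (5, 4), (5, 5)}; count = 6.

For each of the 49 pairs (x, y) ∈ F_7², evaluate f(x, y) mod 7. Record the zeros.
  x = 0: [0↦4, 1↦6, 2↦5, 3↦1, 4↦1, 5↦5, 6↦6]  zeros at y ∈ ∅
  x = 1: [0↦6, 1↦3, 2↦4, 3↦2, 4↦4, 5↦3, 6↦6]  zeros at y ∈ ∅
  x = 2: [0↦5, 1↦4, 2↦0, 3↦0, 4↦4, 5↦5, 6↦3]  zeros at y ∈ {2, 3}
  x = 3: [0↦1, 1↦2, 2↦0, 3↦2, 4↦1, 5↦4, 6↦4]  zeros at y ∈ {2}
  x = 4: [0↦1, 1↦4, 2↦4, 3↦1, 4↦2, 5↦0, 6↦2]  zeros at y ∈ {5}
  x = 5: [0↦5, 1↦3, 2↦5, 3↦4, 4↦0, 5↦0, 6↦4]  zeros at y ∈ {4, 5}
  x = 6: [0↦6, 1↦6, 2↦3, 3↦4, 4↦2, 5↦4, 6↦3]  zeros at y ∈ ∅
Collecting zeros: affine points = {(2, 2), (2, 3), (3, 2), (4, 5), (5, 4), (5, 5)}.
Total count |C(F_7)_aff| = 6.


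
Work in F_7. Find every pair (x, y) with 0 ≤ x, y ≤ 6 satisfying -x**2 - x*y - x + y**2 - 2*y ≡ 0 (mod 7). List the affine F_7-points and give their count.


Affine F_7-points: {(0, 0), (0, 2), (4, 2), (4, 4), (5, 3), (5, 4), (6, 0), (6, 1)}; count = 8.

For each of the 49 pairs (x, y) ∈ F_7², evaluate f(x, y) mod 7. Record the zeros.
  x = 0: [0↦0, 1↦6, 2↦0, 3↦3, 4↦1, 5↦1, 6↦3]  zeros at y ∈ {0, 2}
  x = 1: [0↦5, 1↦3, 2↦3, 3↦5, 4↦2, 5↦1, 6↦2]  zeros at y ∈ ∅
  x = 2: [0↦1, 1↦5, 2↦4, 3↦5, 4↦1, 5↦6, 6↦6]  zeros at y ∈ ∅
  x = 3: [0↦2, 1↦5, 2↦3, 3↦3, 4↦5, 5↦2, 6↦1]  zeros at y ∈ ∅
  x = 4: [0↦1, 1↦3, 2↦0, 3↦6, 4↦0, 5↦3, 6↦1]  zeros at y ∈ {2, 4}
  x = 5: [0↦5, 1↦6, 2↦2, 3↦0, 4↦0, 5↦2, 6↦6]  zeros at y ∈ {3, 4}
  x = 6: [0↦0, 1↦0, 2↦2, 3↦6, 4↦5, 5↦6, 6↦2]  zeros at y ∈ {0, 1}
Collecting zeros: affine points = {(0, 0), (0, 2), (4, 2), (4, 4), (5, 3), (5, 4), (6, 0), (6, 1)}.
Total count |C(F_7)_aff| = 8.


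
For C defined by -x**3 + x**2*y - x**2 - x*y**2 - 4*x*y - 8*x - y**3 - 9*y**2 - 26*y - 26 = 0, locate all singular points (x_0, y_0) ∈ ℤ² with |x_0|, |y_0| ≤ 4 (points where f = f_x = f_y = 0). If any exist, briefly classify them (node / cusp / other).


Singular points: {(-1, -3)}; classification: node.

Compute partial derivatives:
  f_x = -3*x**2 + 2*x*y - 2*x - y**2 - 4*y - 8.
  f_y = x**2 - 2*x*y - 4*x - 3*y**2 - 18*y - 26.
Scan x_0 ∈ {−4, ..., 4}. For each x_0, f_y(x_0, y) is a polynomial in y; find its integer roots y ∈ {−4, ..., 4}, then test f_x and f at those candidates.
  x = -4: f_y(-4, y) = -3*y**2 - 10*y + 6; no integer root y with |y| ≤ 4.
  x = -3: f_y(-3, y) = -3*y**2 - 12*y - 5; no integer root y with |y| ≤ 4.
  x = -2: f_y(-2, y) = -3*y**2 - 14*y - 14; no integer root y with |y| ≤ 4.
  x = -1: f_y(-1, y) = -3*y**2 - 16*y - 21; vanishes at y ∈ {-3}. (-1, -3): f_x = 0, f = 0 — SINGULAR.
  x = 0: f_y(0, y) = -3*y**2 - 18*y - 26; no integer root y with |y| ≤ 4.
  x = 1: f_y(1, y) = -3*y**2 - 20*y - 29; no integer root y with |y| ≤ 4.
  x = 2: f_y(2, y) = -3*y**2 - 22*y - 30; no integer root y with |y| ≤ 4.
  x = 3: f_y(3, y) = -3*y**2 - 24*y - 29; no integer root y with |y| ≤ 4.
  x = 4: f_y(4, y) = -3*y**2 - 26*y - 26; no integer root y with |y| ≤ 4.
Only singular point on the grid: (-1, -3).
Classify: substitute x = -1 + u, y = -3 + v and expand: f = -u**3 + u**2*v - u**2 - u*v**2 - v**3 + v**2.
No constant or linear terms (consistent with a singular point). Quadratic part: -u**2 + v**2. Cubic part: -u**3 + u**2*v - u*v**2 - v**3.
The quadratic part v**2 - u**2 = (v − u)(v + u) splits into two distinct linear factors, so there are two distinct tangent lines y − -3 = ±(x − -1) — this is a node (ordinary double point).
Classification: node.


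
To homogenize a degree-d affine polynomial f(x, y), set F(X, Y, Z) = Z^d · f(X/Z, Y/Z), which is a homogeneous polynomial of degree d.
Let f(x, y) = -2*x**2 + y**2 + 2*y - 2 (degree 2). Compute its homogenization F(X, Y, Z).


F(X, Y, Z) = -2*X**2 + Y**2 + 2*Y*Z - 2*Z**2

deg(f) = 2.
Substitute x = X/Z, y = Y/Z into f, then multiply by Z^2.
  monomial -2·x^2·y^0 ↦ -2·X^2·Y^0·Z^0.
  monomial 1·x^0·y^2 ↦ 1·X^0·Y^2·Z^0.
  monomial 2·x^0·y^1 ↦ 2·X^0·Y^1·Z^1.
  monomial -2·x^0·y^0 ↦ -2·X^0·Y^0·Z^2.
Collecting: F(X, Y, Z) = -2*X**2 + Y**2 + 2*Y*Z - 2*Z**2.


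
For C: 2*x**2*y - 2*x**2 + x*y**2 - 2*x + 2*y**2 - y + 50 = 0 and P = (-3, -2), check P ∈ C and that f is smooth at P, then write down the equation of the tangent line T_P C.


Tangent line at P: 38*x + 21*y + 156 = 0.

Step 1: f(-3, -2) = 0, so P lies on C.
Step 2: partial derivatives
  f_x(x, y) = 4*x*y - 4*x + y**2 - 2, f_y(x, y) = 2*x**2 + 2*x*y + 4*y - 1.
  f_x(P) = 38, f_y(P) = 21 (gradient nonzero, so P is smooth).
Step 3: tangent line at P: 38·(x − -3) + 21·(y − -2) = 0.
Expanding: 38*x + 21*y + 156 = 0.


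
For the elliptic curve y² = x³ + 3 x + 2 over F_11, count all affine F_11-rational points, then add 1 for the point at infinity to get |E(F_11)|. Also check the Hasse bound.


Affine points = {(2, 4), (2, 7), (3, 4), (3, 7), (4, 1), (4, 10), (6, 4), (6, 7), (7, 5), (7, 6), (10, 3), (10, 8)}; affine count = 12; |E(F_11)| = 13.

Discriminant check: Δ ∝ 4a³ + 27b² = 4·3³ + 27·2² = 4·27 + 27·4 ≡ 7 (mod 11). Nonzero ⇒ E is nonsingular.
For each x ∈ F_11, compute rhs = x³ + 3·x + 2 mod 11, then count y ∈ F_11 with y² ≡ rhs.
  x = 0: rhs = 2, matching y values: none (0 points).
  x = 1: rhs = 6, matching y values: none (0 points).
  x = 2: rhs = 5, matching y values: 4, 7 (2 points).
  x = 3: rhs = 5, matching y values: 4, 7 (2 points).
  x = 4: rhs = 1, matching y values: 1, 10 (2 points).
  x = 5: rhs = 10, matching y values: none (0 points).
  x = 6: rhs = 5, matching y values: 4, 7 (2 points).
  x = 7: rhs = 3, matching y values: 5, 6 (2 points).
  x = 8: rhs = 10, matching y values: none (0 points).
  x = 9: rhs = 10, matching y values: none (0 points).
  x = 10: rhs = 9, matching y values: 3, 8 (2 points).
Total affine count: 12.
Full point count |E(F_11)| = 12 + 1 = 13.
Hasse bound: |13 − (11+1)| = |1| = 1 ≤ 2√11 ≈ 6.6332 ✓.


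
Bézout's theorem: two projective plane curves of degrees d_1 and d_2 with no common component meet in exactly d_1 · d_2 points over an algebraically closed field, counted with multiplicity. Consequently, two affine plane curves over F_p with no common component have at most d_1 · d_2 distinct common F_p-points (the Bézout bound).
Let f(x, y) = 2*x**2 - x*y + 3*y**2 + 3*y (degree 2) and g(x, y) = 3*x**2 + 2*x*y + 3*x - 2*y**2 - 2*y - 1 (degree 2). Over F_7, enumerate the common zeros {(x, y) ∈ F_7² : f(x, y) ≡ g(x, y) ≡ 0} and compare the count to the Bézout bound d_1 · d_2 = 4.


Common zeros: {(4, 2)}; count = 1; Bézout bound = 4.

deg(f) = 2, deg(g) = 2, so Bézout bound = 4.
Scan x ∈ F_7. For each x, list the y ∈ F_7 with f(x, y) ≡ 0 and those with g(x, y) ≡ 0 (mod 7); the common zeros in that column are the intersection.
  x = 0: f ≡ 0 at y ∈ {0, 6}; g ≡ 0 at y ∈ ∅; common: ∅.
  x = 1: f ≡ 0 at y ∈ {1, 3}; g ≡ 0 at y ∈ ∅; common: ∅.
  x = 2: f ≡ 0 at y ∈ ∅; g ≡ 0 at y ∈ {4}; common: ∅.
  x = 3: f ≡ 0 at y ∈ {1, 6}; g ≡ 0 at y ∈ {0, 2}; common: ∅.
  x = 4: f ≡ 0 at y ∈ {2, 3}; g ≡ 0 at y ∈ {1, 2}; common: {2}.
  x = 5: f ≡ 0 at y ∈ ∅; g ≡ 0 at y ∈ ∅; common: ∅.
  x = 6: f ≡ 0 at y ∈ ∅; g ≡ 0 at y ∈ {1, 4}; common: ∅.
Collecting: common zeros = {(4, 2)}, so the count is 1.
Comparison with the Bézout bound: 1 ≤ 4 = deg(f)·deg(g), as expected for curves with no common component (the affine F_7-count falls short of the bound because intersections may lie at infinity, over extension fields, or carry multiplicity).


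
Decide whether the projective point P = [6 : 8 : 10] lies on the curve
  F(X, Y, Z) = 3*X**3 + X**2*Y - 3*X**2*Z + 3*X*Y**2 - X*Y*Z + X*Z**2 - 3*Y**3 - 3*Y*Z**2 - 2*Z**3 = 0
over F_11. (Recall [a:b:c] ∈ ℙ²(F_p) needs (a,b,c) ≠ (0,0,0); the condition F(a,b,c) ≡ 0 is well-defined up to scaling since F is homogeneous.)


F(6,8,10) ≡ 10 (mod 11); P is NOT on the curve.

Evaluate F(6, 8, 10) term-by-term (mod 11).
  3*X**3 ↦ 3·216·1·1 = 648
  X**2*Y ↦ 1·36·8·1 = 288
  -3*X**2*Z ↦ -3·36·1·10 = -1080
  3*X*Y**2 ↦ 3·6·64·1 = 1152
  -X*Y*Z ↦ -1·6·8·10 = -480
  X*Z**2 ↦ 1·6·1·100 = 600
  -3*Y**3 ↦ -3·1·512·1 = -1536
  -3*Y*Z**2 ↦ -3·1·8·100 = -2400
  -2*Z**3 ↦ -2·1·1·1000 = -2000
Sum: F(6, 8, 10) = (648) + (288) + (-1080) + (1152) + (-480) + (600) + (-1536) + (-2400) + (-2000) = -4808.
Reducing mod 11: -4808 ≡ 10 (mod 11).
Since F(a, b, c) ≡ 10 ≠ 0 (mod 11), P does NOT lie on the curve.


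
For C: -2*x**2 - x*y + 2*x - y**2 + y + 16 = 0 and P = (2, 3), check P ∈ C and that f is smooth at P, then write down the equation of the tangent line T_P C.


Tangent line at P: -9*x - 7*y + 39 = 0.

Step 1: f(2, 3) = 0, so P lies on C.
Step 2: partial derivatives
  f_x(x, y) = -4*x - y + 2, f_y(x, y) = -x - 2*y + 1.
  f_x(P) = -9, f_y(P) = -7 (gradient nonzero, so P is smooth).
Step 3: tangent line at P: -9·(x − 2) + -7·(y − 3) = 0.
Expanding: -9*x - 7*y + 39 = 0.


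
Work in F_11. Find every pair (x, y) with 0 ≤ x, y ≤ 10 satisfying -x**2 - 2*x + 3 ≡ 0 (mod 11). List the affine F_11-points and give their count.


Affine F_11-points: {(1, 0), (1, 1), (1, 2), (1, 3), (1, 4), (1, 5), (1, 6), (1, 7), (1, 8), (1, 9), (1, 10), (8, 0), (8, 1), (8, 2), (8, 3), (8, 4), (8, 5), (8, 6), (8, 7), (8, 8), (8, 9), (8, 10)}; count = 22.

For each of the 121 pairs (x, y) ∈ F_11², evaluate f(x, y) mod 11. Record the zeros.
  x = 0: [0↦3, 1↦3, 2↦3, 3↦3, 4↦3, 5↦3, 6↦3, 7↦3, 8↦3, 9↦3, 10↦3]  zeros at y ∈ ∅
  x = 1: [0↦0, 1↦0, 2↦0, 3↦0, 4↦0, 5↦0, 6↦0, 7↦0, 8↦0, 9↦0, 10↦0]  zeros at y ∈ {0, 1, 2, 3, 4, 5, 6, 7, 8, 9, 10}
  x = 2: [0↦6, 1↦6, 2↦6, 3↦6, 4↦6, 5↦6, 6↦6, 7↦6, 8↦6, 9↦6, 10↦6]  zeros at y ∈ ∅
  x = 3: [0↦10, 1↦10, 2↦10, 3↦10, 4↦10, 5↦10, 6↦10, 7↦10, 8↦10, 9↦10, 10↦10]  zeros at y ∈ ∅
  x = 4: [0↦1, 1↦1, 2↦1, 3↦1, 4↦1, 5↦1, 6↦1, 7↦1, 8↦1, 9↦1, 10↦1]  zeros at y ∈ ∅
  x = 5: [0↦1, 1↦1, 2↦1, 3↦1, 4↦1, 5↦1, 6↦1, 7↦1, 8↦1, 9↦1, 10↦1]  zeros at y ∈ ∅
  x = 6: [0↦10, 1↦10, 2↦10, 3↦10, 4↦10, 5↦10, 6↦10, 7↦10, 8↦10, 9↦10, 10↦10]  zeros at y ∈ ∅
  x = 7: [0↦6, 1↦6, 2↦6, 3↦6, 4↦6, 5↦6, 6↦6, 7↦6, 8↦6, 9↦6, 10↦6]  zeros at y ∈ ∅
  x = 8: [0↦0, 1↦0, 2↦0, 3↦0, 4↦0, 5↦0, 6↦0, 7↦0, 8↦0, 9↦0, 10↦0]  zeros at y ∈ {0, 1, 2, 3, 4, 5, 6, 7, 8, 9, 10}
  x = 9: [0↦3, 1↦3, 2↦3, 3↦3, 4↦3, 5↦3, 6↦3, 7↦3, 8↦3, 9↦3, 10↦3]  zeros at y ∈ ∅
  x = 10: [0↦4, 1↦4, 2↦4, 3↦4, 4↦4, 5↦4, 6↦4, 7↦4, 8↦4, 9↦4, 10↦4]  zeros at y ∈ ∅
Collecting zeros: affine points = {(1, 0), (1, 1), (1, 2), (1, 3), (1, 4), (1, 5), (1, 6), (1, 7), (1, 8), (1, 9), (1, 10), (8, 0), (8, 1), (8, 2), (8, 3), (8, 4), (8, 5), (8, 6), (8, 7), (8, 8), (8, 9), (8, 10)}.
Total count |C(F_11)_aff| = 22.


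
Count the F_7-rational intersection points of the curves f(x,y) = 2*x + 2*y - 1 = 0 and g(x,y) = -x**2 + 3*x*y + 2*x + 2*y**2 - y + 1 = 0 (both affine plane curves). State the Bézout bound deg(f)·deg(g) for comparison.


Common zeros: {(4, 0), (6, 5)}; count = 2; Bézout bound = 2.

deg(f) = 1, deg(g) = 2, so Bézout bound = 2.
Scan x ∈ F_7. For each x, list the y ∈ F_7 with f(x, y) ≡ 0 and those with g(x, y) ≡ 0 (mod 7); the common zeros in that column are the intersection.
  x = 0: f ≡ 0 at y ∈ {4}; g ≡ 0 at y ∈ {2}; common: ∅.
  x = 1: f ≡ 0 at y ∈ {3}; g ≡ 0 at y ∈ {2, 4}; common: ∅.
  x = 2: f ≡ 0 at y ∈ {2}; g ≡ 0 at y ∈ ∅; common: ∅.
  x = 3: f ≡ 0 at y ∈ {1}; g ≡ 0 at y ∈ ∅; common: ∅.
  x = 4: f ≡ 0 at y ∈ {0}; g ≡ 0 at y ∈ {0, 5}; common: {0}.
  x = 5: f ≡ 0 at y ∈ {6}; g ≡ 0 at y ∈ {0}; common: ∅.
  x = 6: f ≡ 0 at y ∈ {5}; g ≡ 0 at y ∈ {4, 5}; common: {5}.
Collecting: common zeros = {(4, 0), (6, 5)}, so the count is 2.
Comparison with the Bézout bound: 2 ≤ 2 = deg(f)·deg(g), as expected for curves with no common component (the bound is attained).


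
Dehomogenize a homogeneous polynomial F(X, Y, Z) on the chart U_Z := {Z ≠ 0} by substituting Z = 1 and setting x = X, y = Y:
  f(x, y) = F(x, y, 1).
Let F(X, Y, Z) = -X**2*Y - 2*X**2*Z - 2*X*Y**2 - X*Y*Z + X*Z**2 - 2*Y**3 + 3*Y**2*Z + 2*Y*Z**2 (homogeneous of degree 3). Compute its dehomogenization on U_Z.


f(x, y) = -x**2*y - 2*x**2 - 2*x*y**2 - x*y + x - 2*y**3 + 3*y**2 + 2*y

On U_Z we set Z = 1. Each monomial c·X^i·Y^j·Z^k in F becomes c·x^i·y^j·1^k = c·x^i·y^j.
Substituting Z = 1: F(X, Y, 1) = -x**2*y - 2*x**2 - 2*x*y**2 - x*y + x - 2*y**3 + 3*y**2 + 2*y.
Note: deg(f) ≤ deg(F) = 3; strict inequality happens when F is divisible by Z (lost terms).


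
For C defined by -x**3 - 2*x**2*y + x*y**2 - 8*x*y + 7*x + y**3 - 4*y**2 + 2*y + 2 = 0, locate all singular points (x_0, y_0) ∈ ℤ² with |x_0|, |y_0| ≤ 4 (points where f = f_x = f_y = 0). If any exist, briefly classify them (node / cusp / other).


Singular points: {(-1, 2)}; classification: node.

Compute partial derivatives:
  f_x = -3*x**2 - 4*x*y + y**2 - 8*y + 7.
  f_y = -2*x**2 + 2*x*y - 8*x + 3*y**2 - 8*y + 2.
Scan x_0 ∈ {−4, ..., 4}. For each x_0, f_y(x_0, y) is a polynomial in y; find its integer roots y ∈ {−4, ..., 4}, then test f_x and f at those candidates.
  x = -4: f_y(-4, y) = 3*y**2 - 16*y + 2; no integer root y with |y| ≤ 4.
  x = -3: f_y(-3, y) = 3*y**2 - 14*y + 8; vanishes at y ∈ {4}. (-3, 4): f_x = 12 ≠ 0.
  x = -2: f_y(-2, y) = 3*y**2 - 12*y + 10; no integer root y with |y| ≤ 4.
  x = -1: f_y(-1, y) = 3*y**2 - 10*y + 8; vanishes at y ∈ {2}. (-1, 2): f_x = 0, f = 0 — SINGULAR.
  x = 0: f_y(0, y) = 3*y**2 - 8*y + 2; no integer root y with |y| ≤ 4.
  x = 1: f_y(1, y) = 3*y**2 - 6*y - 8; no integer root y with |y| ≤ 4.
  x = 2: f_y(2, y) = 3*y**2 - 4*y - 22; no integer root y with |y| ≤ 4.
  x = 3: f_y(3, y) = 3*y**2 - 2*y - 40; vanishes at y ∈ {4}. (3, 4): f_x = -84 ≠ 0.
  x = 4: f_y(4, y) = 3*y**2 - 62; no integer root y with |y| ≤ 4.
Only singular point on the grid: (-1, 2).
Classify: substitute x = -1 + u, y = 2 + v and expand: f = -u**3 - 2*u**2*v - u**2 + u*v**2 + v**3 + v**2.
No constant or linear terms (consistent with a singular point). Quadratic part: -u**2 + v**2. Cubic part: -u**3 - 2*u**2*v + u*v**2 + v**3.
The quadratic part v**2 - u**2 = (v − u)(v + u) splits into two distinct linear factors, so there are two distinct tangent lines y − 2 = ±(x − -1) — this is a node (ordinary double point).
Classification: node.


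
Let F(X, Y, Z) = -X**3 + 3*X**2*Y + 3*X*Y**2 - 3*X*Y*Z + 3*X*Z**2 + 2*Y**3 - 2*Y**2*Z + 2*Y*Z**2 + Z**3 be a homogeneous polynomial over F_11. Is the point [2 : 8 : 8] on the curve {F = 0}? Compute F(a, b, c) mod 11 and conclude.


F(2,8,8) ≡ 6 (mod 11); P is NOT on the curve.

Evaluate F(2, 8, 8) term-by-term (mod 11).
  -X**3 ↦ -1·8·1·1 = -8
  3*X**2*Y ↦ 3·4·8·1 = 96
  3*X*Y**2 ↦ 3·2·64·1 = 384
  -3*X*Y*Z ↦ -3·2·8·8 = -384
  3*X*Z**2 ↦ 3·2·1·64 = 384
  2*Y**3 ↦ 2·1·512·1 = 1024
  -2*Y**2*Z ↦ -2·1·64·8 = -1024
  2*Y*Z**2 ↦ 2·1·8·64 = 1024
  Z**3 ↦ 1·1·1·512 = 512
Sum: F(2, 8, 8) = (-8) + (96) + (384) + (-384) + (384) + (1024) + (-1024) + (1024) + (512) = 2008.
Reducing mod 11: 2008 ≡ 6 (mod 11).
Since F(a, b, c) ≡ 6 ≠ 0 (mod 11), P does NOT lie on the curve.


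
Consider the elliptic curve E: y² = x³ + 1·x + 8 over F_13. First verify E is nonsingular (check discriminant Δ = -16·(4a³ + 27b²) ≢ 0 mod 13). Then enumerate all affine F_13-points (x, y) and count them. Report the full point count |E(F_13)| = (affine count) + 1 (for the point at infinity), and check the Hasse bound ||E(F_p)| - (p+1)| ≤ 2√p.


Affine points = {(1, 6), (1, 7), (3, 5), (3, 8), (6, 3), (6, 10), (10, 2), (10, 11)}; affine count = 8; |E(F_13)| = 9.

Discriminant check: Δ ∝ 4a³ + 27b² = 4·1³ + 27·8² = 4·1 + 27·64 ≡ 3 (mod 13). Nonzero ⇒ E is nonsingular.
For each x ∈ F_13, compute rhs = x³ + 1·x + 8 mod 13, then count y ∈ F_13 with y² ≡ rhs.
  x = 0: rhs = 8, matching y values: none (0 points).
  x = 1: rhs = 10, matching y values: 6, 7 (2 points).
  x = 2: rhs = 5, matching y values: none (0 points).
  x = 3: rhs = 12, matching y values: 5, 8 (2 points).
  x = 4: rhs = 11, matching y values: none (0 points).
  x = 5: rhs = 8, matching y values: none (0 points).
  x = 6: rhs = 9, matching y values: 3, 10 (2 points).
  x = 7: rhs = 7, matching y values: none (0 points).
  x = 8: rhs = 8, matching y values: none (0 points).
  x = 9: rhs = 5, matching y values: none (0 points).
  x = 10: rhs = 4, matching y values: 2, 11 (2 points).
  x = 11: rhs = 11, matching y values: none (0 points).
  x = 12: rhs = 6, matching y values: none (0 points).
Total affine count: 8.
Full point count |E(F_13)| = 8 + 1 = 9.
Hasse bound: |9 − (13+1)| = |-5| = 5 ≤ 2√13 ≈ 7.2111 ✓.


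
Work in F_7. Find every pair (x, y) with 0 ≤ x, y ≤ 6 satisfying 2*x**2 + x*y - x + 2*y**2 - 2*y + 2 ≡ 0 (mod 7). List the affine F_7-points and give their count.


Affine F_7-points: {(0, 3), (0, 5), (4, 2), (4, 4), (5, 4), (5, 5), (6, 2), (6, 3)}; count = 8.

For each of the 49 pairs (x, y) ∈ F_7², evaluate f(x, y) mod 7. Record the zeros.
  x = 0: [0↦2, 1↦2, 2↦6, 3↦0, 4↦5, 5↦0, 6↦6]  zeros at y ∈ {3, 5}
  x = 1: [0↦3, 1↦4, 2↦2, 3↦4, 4↦3, 5↦6, 6↦6]  zeros at y ∈ ∅
  x = 2: [0↦1, 1↦3, 2↦2, 3↦5, 4↦5, 5↦2, 6↦3]  zeros at y ∈ ∅
  x = 3: [0↦3, 1↦6, 2↦6, 3↦3, 4↦4, 5↦2, 6↦4]  zeros at y ∈ ∅
  x = 4: [0↦2, 1↦6, 2↦0, 3↦5, 4↦0, 5↦6, 6↦2]  zeros at y ∈ {2, 4}
  x = 5: [0↦5, 1↦3, 2↦5, 3↦4, 4↦0, 5↦0, 6↦4]  zeros at y ∈ {4, 5}
  x = 6: [0↦5, 1↦4, 2↦0, 3↦0, 4↦4, 5↦5, 6↦3]  zeros at y ∈ {2, 3}
Collecting zeros: affine points = {(0, 3), (0, 5), (4, 2), (4, 4), (5, 4), (5, 5), (6, 2), (6, 3)}.
Total count |C(F_7)_aff| = 8.


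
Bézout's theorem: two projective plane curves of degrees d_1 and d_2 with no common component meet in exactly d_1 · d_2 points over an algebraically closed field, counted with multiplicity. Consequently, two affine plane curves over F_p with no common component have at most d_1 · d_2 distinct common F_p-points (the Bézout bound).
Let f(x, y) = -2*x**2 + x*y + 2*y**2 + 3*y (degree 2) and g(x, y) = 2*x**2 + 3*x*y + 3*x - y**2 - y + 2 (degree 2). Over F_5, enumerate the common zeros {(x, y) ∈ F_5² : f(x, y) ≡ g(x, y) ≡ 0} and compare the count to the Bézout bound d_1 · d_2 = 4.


Common zeros: {(0, 1)}; count = 1; Bézout bound = 4.

deg(f) = 2, deg(g) = 2, so Bézout bound = 4.
Scan x ∈ F_5. For each x, list the y ∈ F_5 with f(x, y) ≡ 0 and those with g(x, y) ≡ 0 (mod 5); the common zeros in that column are the intersection.
  x = 0: f ≡ 0 at y ∈ {0, 1}; g ≡ 0 at y ∈ {1, 3}; common: {1}.
  x = 1: f ≡ 0 at y ∈ ∅; g ≡ 0 at y ∈ ∅; common: ∅.
  x = 2: f ≡ 0 at y ∈ {2, 3}; g ≡ 0 at y ∈ {1, 4}; common: ∅.
  x = 3: f ≡ 0 at y ∈ {1}; g ≡ 0 at y ∈ {4}; common: ∅.
  x = 4: f ≡ 0 at y ∈ {2}; g ≡ 0 at y ∈ {3}; common: ∅.
Collecting: common zeros = {(0, 1)}, so the count is 1.
Comparison with the Bézout bound: 1 ≤ 4 = deg(f)·deg(g), as expected for curves with no common component (the affine F_5-count falls short of the bound because intersections may lie at infinity, over extension fields, or carry multiplicity).


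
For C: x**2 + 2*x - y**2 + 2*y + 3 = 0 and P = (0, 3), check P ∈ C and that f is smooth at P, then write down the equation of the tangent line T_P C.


Tangent line at P: 2*x - 4*y + 12 = 0.

Step 1: f(0, 3) = 0, so P lies on C.
Step 2: partial derivatives
  f_x(x, y) = 2*x + 2, f_y(x, y) = 2 - 2*y.
  f_x(P) = 2, f_y(P) = -4 (gradient nonzero, so P is smooth).
Step 3: tangent line at P: 2·(x − 0) + -4·(y − 3) = 0.
Expanding: 2*x - 4*y + 12 = 0.


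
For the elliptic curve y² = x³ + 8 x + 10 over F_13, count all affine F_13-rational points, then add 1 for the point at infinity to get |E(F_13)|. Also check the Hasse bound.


Affine points = {(0, 6), (0, 7), (3, 3), (3, 10), (6, 1), (6, 12), (8, 1), (8, 12), (11, 5), (11, 8), (12, 1), (12, 12)}; affine count = 12; |E(F_13)| = 13.

Discriminant check: Δ ∝ 4a³ + 27b² = 4·8³ + 27·10² = 4·512 + 27·100 ≡ 3 (mod 13). Nonzero ⇒ E is nonsingular.
For each x ∈ F_13, compute rhs = x³ + 8·x + 10 mod 13, then count y ∈ F_13 with y² ≡ rhs.
  x = 0: rhs = 10, matching y values: 6, 7 (2 points).
  x = 1: rhs = 6, matching y values: none (0 points).
  x = 2: rhs = 8, matching y values: none (0 points).
  x = 3: rhs = 9, matching y values: 3, 10 (2 points).
  x = 4: rhs = 2, matching y values: none (0 points).
  x = 5: rhs = 6, matching y values: none (0 points).
  x = 6: rhs = 1, matching y values: 1, 12 (2 points).
  x = 7: rhs = 6, matching y values: none (0 points).
  x = 8: rhs = 1, matching y values: 1, 12 (2 points).
  x = 9: rhs = 5, matching y values: none (0 points).
  x = 10: rhs = 11, matching y values: none (0 points).
  x = 11: rhs = 12, matching y values: 5, 8 (2 points).
  x = 12: rhs = 1, matching y values: 1, 12 (2 points).
Total affine count: 12.
Full point count |E(F_13)| = 12 + 1 = 13.
Hasse bound: |13 − (13+1)| = |-1| = 1 ≤ 2√13 ≈ 7.2111 ✓.


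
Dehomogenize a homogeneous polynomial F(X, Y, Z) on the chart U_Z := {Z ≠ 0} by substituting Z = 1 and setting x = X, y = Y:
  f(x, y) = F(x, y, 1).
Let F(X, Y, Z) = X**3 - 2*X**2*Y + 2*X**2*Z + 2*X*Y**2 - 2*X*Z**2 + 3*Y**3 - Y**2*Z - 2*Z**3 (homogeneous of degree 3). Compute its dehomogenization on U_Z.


f(x, y) = x**3 - 2*x**2*y + 2*x**2 + 2*x*y**2 - 2*x + 3*y**3 - y**2 - 2

On U_Z we set Z = 1. Each monomial c·X^i·Y^j·Z^k in F becomes c·x^i·y^j·1^k = c·x^i·y^j.
Substituting Z = 1: F(X, Y, 1) = x**3 - 2*x**2*y + 2*x**2 + 2*x*y**2 - 2*x + 3*y**3 - y**2 - 2.
Note: deg(f) ≤ deg(F) = 3; strict inequality happens when F is divisible by Z (lost terms).


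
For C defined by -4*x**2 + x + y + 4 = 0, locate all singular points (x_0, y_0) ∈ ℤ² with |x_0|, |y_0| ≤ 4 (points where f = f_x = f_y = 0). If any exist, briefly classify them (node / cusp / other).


No singular points in the scanned grid; C is smooth there.

Compute partial derivatives:
  f_x = 1 - 8*x.
  f_y = 1.
f_y = 1 is a nonzero constant, so f_y never vanishes: no point (x, y) can satisfy f = f_x = f_y = 0. In particular no (x, y) ∈ {−4, ..., 4}² is singular; the curve is smooth.


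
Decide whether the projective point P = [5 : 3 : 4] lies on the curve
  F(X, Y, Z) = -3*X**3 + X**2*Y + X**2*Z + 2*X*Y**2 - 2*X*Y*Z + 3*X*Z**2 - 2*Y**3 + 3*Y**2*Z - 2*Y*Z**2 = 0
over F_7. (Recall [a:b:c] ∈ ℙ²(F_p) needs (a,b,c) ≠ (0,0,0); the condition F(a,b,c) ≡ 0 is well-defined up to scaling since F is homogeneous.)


F(5,3,4) ≡ 3 (mod 7); P is NOT on the curve.

Evaluate F(5, 3, 4) term-by-term (mod 7).
  -3*X**3 ↦ -3·125·1·1 = -375
  X**2*Y ↦ 1·25·3·1 = 75
  X**2*Z ↦ 1·25·1·4 = 100
  2*X*Y**2 ↦ 2·5·9·1 = 90
  -2*X*Y*Z ↦ -2·5·3·4 = -120
  3*X*Z**2 ↦ 3·5·1·16 = 240
  -2*Y**3 ↦ -2·1·27·1 = -54
  3*Y**2*Z ↦ 3·1·9·4 = 108
  -2*Y*Z**2 ↦ -2·1·3·16 = -96
Sum: F(5, 3, 4) = (-375) + (75) + (100) + (90) + (-120) + (240) + (-54) + (108) + (-96) = -32.
Reducing mod 7: -32 ≡ 3 (mod 7).
Since F(a, b, c) ≡ 3 ≠ 0 (mod 7), P does NOT lie on the curve.


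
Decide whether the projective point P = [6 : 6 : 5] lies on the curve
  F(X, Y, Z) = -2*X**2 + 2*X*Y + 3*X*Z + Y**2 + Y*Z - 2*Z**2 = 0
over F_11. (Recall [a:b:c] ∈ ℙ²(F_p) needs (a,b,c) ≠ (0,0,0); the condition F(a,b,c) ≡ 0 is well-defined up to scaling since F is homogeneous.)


F(6,6,5) ≡ 7 (mod 11); P is NOT on the curve.

Evaluate F(6, 6, 5) term-by-term (mod 11).
  -2*X**2 ↦ -2·36·1·1 = -72
  2*X*Y ↦ 2·6·6·1 = 72
  3*X*Z ↦ 3·6·1·5 = 90
  Y**2 ↦ 1·1·36·1 = 36
  Y*Z ↦ 1·1·6·5 = 30
  -2*Z**2 ↦ -2·1·1·25 = -50
Sum: F(6, 6, 5) = (-72) + (72) + (90) + (36) + (30) + (-50) = 106.
Reducing mod 11: 106 ≡ 7 (mod 11).
Since F(a, b, c) ≡ 7 ≠ 0 (mod 11), P does NOT lie on the curve.


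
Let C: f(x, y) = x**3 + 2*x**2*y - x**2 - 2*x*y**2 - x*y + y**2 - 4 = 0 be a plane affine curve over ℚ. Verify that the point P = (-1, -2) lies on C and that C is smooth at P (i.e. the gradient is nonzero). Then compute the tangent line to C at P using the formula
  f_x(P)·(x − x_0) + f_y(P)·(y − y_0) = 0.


Tangent line at P: 7*x - 9*y - 11 = 0.

Step 1: f(-1, -2) = 0, so P lies on C.
Step 2: partial derivatives
  f_x(x, y) = 3*x**2 + 4*x*y - 2*x - 2*y**2 - y, f_y(x, y) = 2*x**2 - 4*x*y - x + 2*y.
  f_x(P) = 7, f_y(P) = -9 (gradient nonzero, so P is smooth).
Step 3: tangent line at P: 7·(x − -1) + -9·(y − -2) = 0.
Expanding: 7*x - 9*y - 11 = 0.


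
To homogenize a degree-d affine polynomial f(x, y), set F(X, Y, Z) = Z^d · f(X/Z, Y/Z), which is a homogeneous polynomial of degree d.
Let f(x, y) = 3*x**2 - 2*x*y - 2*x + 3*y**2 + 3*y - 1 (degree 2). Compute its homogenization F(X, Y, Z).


F(X, Y, Z) = 3*X**2 - 2*X*Y - 2*X*Z + 3*Y**2 + 3*Y*Z - Z**2

deg(f) = 2.
Substitute x = X/Z, y = Y/Z into f, then multiply by Z^2.
  monomial 3·x^2·y^0 ↦ 3·X^2·Y^0·Z^0.
  monomial -2·x^1·y^1 ↦ -2·X^1·Y^1·Z^0.
  monomial -2·x^1·y^0 ↦ -2·X^1·Y^0·Z^1.
  monomial 3·x^0·y^2 ↦ 3·X^0·Y^2·Z^0.
  monomial 3·x^0·y^1 ↦ 3·X^0·Y^1·Z^1.
  monomial -1·x^0·y^0 ↦ -1·X^0·Y^0·Z^2.
Collecting: F(X, Y, Z) = 3*X**2 - 2*X*Y - 2*X*Z + 3*Y**2 + 3*Y*Z - Z**2.
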